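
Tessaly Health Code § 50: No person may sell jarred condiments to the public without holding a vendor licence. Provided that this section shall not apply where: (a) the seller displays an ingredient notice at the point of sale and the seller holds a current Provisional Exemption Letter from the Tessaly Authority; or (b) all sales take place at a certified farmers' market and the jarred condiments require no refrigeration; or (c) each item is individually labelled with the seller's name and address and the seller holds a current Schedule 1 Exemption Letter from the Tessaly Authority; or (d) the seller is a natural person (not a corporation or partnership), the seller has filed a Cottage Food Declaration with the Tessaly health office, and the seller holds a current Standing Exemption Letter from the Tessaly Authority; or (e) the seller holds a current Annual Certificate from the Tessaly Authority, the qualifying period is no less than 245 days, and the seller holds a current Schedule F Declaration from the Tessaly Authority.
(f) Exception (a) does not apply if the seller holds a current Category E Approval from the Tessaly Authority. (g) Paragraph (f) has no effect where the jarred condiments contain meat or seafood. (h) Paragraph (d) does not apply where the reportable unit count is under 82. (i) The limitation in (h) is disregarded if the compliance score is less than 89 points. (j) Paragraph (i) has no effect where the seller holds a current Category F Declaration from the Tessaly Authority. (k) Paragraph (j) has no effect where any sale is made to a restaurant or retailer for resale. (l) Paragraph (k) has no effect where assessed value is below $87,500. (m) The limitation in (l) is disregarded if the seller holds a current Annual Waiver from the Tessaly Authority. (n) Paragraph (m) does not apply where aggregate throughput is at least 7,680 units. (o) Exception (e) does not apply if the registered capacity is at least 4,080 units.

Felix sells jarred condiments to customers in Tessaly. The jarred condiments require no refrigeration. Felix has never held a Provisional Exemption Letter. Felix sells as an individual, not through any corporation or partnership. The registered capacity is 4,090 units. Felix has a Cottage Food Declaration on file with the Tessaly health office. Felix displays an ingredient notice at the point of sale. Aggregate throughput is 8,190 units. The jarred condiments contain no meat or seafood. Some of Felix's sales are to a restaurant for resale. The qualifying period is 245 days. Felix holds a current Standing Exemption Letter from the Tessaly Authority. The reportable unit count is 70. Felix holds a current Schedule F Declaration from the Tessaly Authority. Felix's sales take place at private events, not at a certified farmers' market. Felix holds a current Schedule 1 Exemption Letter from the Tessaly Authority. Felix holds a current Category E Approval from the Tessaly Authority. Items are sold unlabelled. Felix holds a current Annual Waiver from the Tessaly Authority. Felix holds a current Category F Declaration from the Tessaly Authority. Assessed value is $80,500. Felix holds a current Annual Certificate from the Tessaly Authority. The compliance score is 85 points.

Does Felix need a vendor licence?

Yes — Felix must hold a vendor licence.

Exception (a) does not apply: there is no Provisional Exemption Letter in force.
Exception (b) does not apply: sales are at private events, not a certified farmers' market.
Exception (c) does not apply: items are sold unlabelled.
All of (d)'s requirements are met (the seller is a natural person; a Cottage Food Declaration is on file; a current Standing Exemption Letter is held). However, paragraphs (h)–(n) must be considered: (h) operates against (d): the reportable unit count is 70, under the 82 limit. (i) applies (the compliance score is 85 points, less than the 89 points limit), but is itself disapplied by (j): (j) operates against (i): a current Category F Declaration is held. (k) would limit (j) — some sales are to a restaurant for resale — but (l) sets (k) aside: (l) operates against (k): assessed value is $80,500, below the $87,500 limit. (m) operates (a current Annual Waiver is held), but yields to (n): (n) operates against (m): aggregate throughput is 8,190 units, meeting the 7,680 units threshold. So (d) is unavailable.
Exception (e)'s conditions are all satisfied: a current Annual Certificate is held; the qualifying period is 245 days, meeting the 245 days threshold; a current Schedule F Declaration is held. However, paragraph (o) must be considered: (o) applies — the registered capacity is 4,090 units, meeting the 4,080 units threshold. (e) is therefore removed.
No exception displaces § 50.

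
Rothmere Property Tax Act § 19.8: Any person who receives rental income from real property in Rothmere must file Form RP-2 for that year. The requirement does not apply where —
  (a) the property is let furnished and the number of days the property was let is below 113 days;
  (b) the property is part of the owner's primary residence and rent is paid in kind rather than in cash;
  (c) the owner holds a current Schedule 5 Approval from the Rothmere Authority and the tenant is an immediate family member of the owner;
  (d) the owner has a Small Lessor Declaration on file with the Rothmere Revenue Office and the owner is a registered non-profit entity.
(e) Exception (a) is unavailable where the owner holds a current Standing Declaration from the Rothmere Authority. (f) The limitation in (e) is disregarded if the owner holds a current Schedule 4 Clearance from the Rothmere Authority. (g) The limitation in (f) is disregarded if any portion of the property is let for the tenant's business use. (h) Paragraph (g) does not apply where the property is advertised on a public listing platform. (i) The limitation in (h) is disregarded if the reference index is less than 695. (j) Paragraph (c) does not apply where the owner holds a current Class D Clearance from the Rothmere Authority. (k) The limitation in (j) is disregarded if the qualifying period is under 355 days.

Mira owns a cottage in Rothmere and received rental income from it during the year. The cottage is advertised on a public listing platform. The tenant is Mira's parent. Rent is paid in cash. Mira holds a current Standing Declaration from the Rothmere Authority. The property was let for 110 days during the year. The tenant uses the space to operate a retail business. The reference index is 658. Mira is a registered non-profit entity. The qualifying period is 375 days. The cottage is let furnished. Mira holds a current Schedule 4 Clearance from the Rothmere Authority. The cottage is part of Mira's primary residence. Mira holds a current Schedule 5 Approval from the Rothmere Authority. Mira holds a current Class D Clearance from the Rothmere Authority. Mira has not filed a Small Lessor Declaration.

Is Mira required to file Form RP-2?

All of (a)'s requirements are met (the property is let furnished; the number of days the property was let is 110 days, below the 113 days limit). But applying paragraphs (e)–(i): (e) operates against (a): a current Standing Declaration is held. (f) would limit (e) — a current Schedule 4 Clearance is held — but (g) sets (f) aside: (g) is triggered — the space is let for business use. (h) would limit (g) — the property is publicly advertised — but (i) sets (h) aside: (i) operates against (h): the reference index is 658, less than the 695 limit. So (a) is unavailable.
Exception (b) fails — rent is paid in cash.
Exception (c): a current Schedule 5 Approval is held; the tenant is an immediate family member — every condition holds. However, paragraphs (j)–(k) must be considered: (j) is engaged — a current Class D Clearance is held. (k) is not engaged (the qualifying period is 375 days, not under 355 days), so (j) stands. Exception (c) does not apply.
Exception (d) fails — no Small Lessor Declaration is on file.
Every exception is unavailable, so the rule governs.

Yes — Mira must file Form RP-2.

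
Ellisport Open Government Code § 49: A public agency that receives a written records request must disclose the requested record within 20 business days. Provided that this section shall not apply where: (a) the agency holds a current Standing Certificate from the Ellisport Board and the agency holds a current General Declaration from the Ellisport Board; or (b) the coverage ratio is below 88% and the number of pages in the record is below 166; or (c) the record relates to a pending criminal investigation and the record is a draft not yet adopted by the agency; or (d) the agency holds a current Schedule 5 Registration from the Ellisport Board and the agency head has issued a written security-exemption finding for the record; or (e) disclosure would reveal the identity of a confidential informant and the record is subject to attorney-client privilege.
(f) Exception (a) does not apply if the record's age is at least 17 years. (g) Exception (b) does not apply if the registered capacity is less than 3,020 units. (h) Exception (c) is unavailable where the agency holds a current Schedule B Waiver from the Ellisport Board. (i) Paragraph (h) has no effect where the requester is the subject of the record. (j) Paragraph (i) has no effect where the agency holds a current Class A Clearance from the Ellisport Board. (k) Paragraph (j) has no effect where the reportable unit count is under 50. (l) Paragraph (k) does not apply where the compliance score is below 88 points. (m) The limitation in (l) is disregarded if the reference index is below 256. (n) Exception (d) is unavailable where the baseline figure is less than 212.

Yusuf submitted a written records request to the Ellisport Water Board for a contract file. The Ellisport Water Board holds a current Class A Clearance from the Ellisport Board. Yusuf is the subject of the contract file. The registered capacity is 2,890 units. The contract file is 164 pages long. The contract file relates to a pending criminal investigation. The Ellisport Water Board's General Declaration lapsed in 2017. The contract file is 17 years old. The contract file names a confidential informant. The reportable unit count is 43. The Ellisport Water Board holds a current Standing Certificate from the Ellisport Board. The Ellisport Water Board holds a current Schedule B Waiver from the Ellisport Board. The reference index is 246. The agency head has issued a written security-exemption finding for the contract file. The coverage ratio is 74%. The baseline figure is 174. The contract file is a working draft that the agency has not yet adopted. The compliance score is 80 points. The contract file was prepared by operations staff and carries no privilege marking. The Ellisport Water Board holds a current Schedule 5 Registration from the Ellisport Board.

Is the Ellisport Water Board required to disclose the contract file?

No — exception (c) applies; the Ellisport Water Board is not required to disclose the contract file.

Exception (a) fails — there is no General Declaration in force.
Exception (b): the coverage ratio is 74%, below the 88% limit; the number of pages in the record is 164, below the 166 limit — every condition holds. But: (g) operates against (b): the registered capacity is 2,890 units, less than the 3,020 units limit. (b) is therefore removed.
Exception (c) is satisfied on its face — the contract file relates to a pending investigation; the contract file is an unadopted draft. Considering the limiting provisions: (h) would limit (c) — a current Schedule B Waiver is held — but (i) sets (h) aside: (i) applies — Yusuf is the subject of the contract file. (j) applies (a current Class A Clearance is held), but is itself disapplied by (k): (k) is engaged — the reportable unit count is 43, under the 50 limit. (l) applies (the compliance score is 80 points, below the 88 points limit), but is set aside by (m): (m) operates against (l): the reference index is 246, below the 256 limit. Exception (c) stands.
Exception (d)'s conditions are all satisfied: a current Schedule 5 Registration is held; a written security-exemption finding has been issued. But applying paragraph (n): (n) operates against (d): the baseline figure is 174, less than the 212 limit. Exception (d) does not apply.
Exception (e) requires that the record is subject to attorney-client privilege; but the contract file carries no privilege marking, so (e) is unavailable.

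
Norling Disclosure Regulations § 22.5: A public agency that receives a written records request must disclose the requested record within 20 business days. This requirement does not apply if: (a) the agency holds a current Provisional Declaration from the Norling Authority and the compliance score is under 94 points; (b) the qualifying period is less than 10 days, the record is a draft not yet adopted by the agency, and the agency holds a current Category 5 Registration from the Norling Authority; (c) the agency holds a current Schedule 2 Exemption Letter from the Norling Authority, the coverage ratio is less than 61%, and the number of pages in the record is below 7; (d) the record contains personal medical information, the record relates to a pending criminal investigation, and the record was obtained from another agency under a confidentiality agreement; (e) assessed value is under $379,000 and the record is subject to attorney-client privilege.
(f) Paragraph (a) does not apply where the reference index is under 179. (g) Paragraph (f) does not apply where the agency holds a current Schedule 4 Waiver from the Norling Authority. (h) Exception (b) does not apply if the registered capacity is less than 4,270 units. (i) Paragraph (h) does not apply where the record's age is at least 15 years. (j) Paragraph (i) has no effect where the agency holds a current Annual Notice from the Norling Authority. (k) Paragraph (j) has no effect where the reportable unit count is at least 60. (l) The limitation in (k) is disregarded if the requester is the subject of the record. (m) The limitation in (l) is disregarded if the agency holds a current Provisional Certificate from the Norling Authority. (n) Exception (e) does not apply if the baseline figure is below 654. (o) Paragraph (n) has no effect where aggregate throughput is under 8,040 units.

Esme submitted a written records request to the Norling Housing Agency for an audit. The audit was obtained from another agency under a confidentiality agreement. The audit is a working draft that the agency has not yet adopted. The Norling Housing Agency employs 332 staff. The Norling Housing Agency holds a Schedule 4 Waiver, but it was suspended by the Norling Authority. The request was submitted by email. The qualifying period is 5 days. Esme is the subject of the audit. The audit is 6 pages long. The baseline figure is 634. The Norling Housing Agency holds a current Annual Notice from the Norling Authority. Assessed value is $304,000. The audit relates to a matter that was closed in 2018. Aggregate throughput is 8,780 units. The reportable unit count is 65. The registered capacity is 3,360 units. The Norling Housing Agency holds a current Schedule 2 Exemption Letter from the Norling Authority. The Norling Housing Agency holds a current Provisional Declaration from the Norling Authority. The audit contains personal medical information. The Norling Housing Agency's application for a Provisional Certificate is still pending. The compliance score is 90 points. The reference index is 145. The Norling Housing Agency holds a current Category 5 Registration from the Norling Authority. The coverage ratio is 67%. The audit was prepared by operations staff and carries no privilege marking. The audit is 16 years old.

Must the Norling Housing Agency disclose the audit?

All of (a)'s requirements are met (a current Provisional Declaration is held; the compliance score is 90 points, under the 94 points limit). However, paragraphs (f)–(g) must be considered: (f) operates against (a): the reference index is 145, under the 179 limit. (g) is not engaged (no current Schedule 4 Waiver is held), so (f) stands. (a) is therefore removed.
Exception (b): the qualifying period is 5 days, less than the 10 days limit; the audit is an unadopted draft; a current Category 5 Registration is held — every condition holds. Turning to paragraphs (h)–(m): (h) is triggered — the registered capacity is 3,360 units, less than the 4,270 units limit. (i) would limit (h) — the record's age is 16 years, meeting the 15 years threshold — but (j) sets (i) aside: (j) operates against (i): a current Annual Notice is held. (k) is engaged (the reportable unit count is 65, meeting the 60 threshold), but is displaced by (l): (l) applies — Esme is the subject of the audit. (m), which would lift (l), does not operate here — no current Provisional Certificate is held. (b) is therefore removed.
Exception (c) fails — the coverage ratio is 67%, not less than 61%.
Exception (d) fails — the audit relates to a closed matter.
Exception (e) does not apply: the audit carries no privilege marking.
No exception displaces § 22.5.

Yes — the Norling Housing Agency must disclose the audit.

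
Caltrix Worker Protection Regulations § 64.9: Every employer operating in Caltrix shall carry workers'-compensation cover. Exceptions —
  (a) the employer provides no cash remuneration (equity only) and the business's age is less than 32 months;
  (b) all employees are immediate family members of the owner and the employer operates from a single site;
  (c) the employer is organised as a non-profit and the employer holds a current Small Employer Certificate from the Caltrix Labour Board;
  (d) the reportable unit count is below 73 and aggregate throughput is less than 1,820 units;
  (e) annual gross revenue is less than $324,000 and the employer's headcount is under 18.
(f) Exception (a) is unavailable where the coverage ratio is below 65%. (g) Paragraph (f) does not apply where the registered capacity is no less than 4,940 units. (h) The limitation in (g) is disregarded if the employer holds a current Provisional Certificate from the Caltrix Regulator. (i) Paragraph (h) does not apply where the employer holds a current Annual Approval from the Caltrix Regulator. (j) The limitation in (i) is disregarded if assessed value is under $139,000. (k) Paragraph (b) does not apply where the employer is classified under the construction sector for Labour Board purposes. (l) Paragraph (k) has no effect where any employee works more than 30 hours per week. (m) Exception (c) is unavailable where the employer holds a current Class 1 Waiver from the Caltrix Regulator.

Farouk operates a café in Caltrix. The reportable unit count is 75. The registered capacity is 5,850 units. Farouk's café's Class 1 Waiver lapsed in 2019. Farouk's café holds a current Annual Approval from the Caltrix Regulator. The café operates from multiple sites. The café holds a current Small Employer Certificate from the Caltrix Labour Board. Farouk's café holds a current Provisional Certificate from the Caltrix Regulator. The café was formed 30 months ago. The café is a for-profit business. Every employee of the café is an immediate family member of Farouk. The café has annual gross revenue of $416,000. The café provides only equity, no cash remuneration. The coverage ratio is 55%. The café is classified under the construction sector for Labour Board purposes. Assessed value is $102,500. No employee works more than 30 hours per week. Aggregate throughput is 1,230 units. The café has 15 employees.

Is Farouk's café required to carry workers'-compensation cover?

Yes — Farouk's café must carry workers'-compensation cover.

All of (a)'s requirements are met (remuneration is equity-only; the business's age is 30 months, less than the 32 months limit). But: (f) operates — the coverage ratio is 55%, below the 65% limit. (g) would limit (f) — the registered capacity is 5,850 units, meeting the 4,940 units threshold — but (h) sets (g) aside: (h) operates against (g): a current Provisional Certificate is held. (i) applies (a current Annual Approval is held), but yields to (j): (j) applies — assessed value is $102,500, under the $139,000 limit. Exception (a) does not apply.
Exception (b) does not apply: the employer operates from multiple sites.
Exception (c) does not apply: the employer is for-profit.
Exception (d) does not apply: the reportable unit count is 75, not below 73.
Exception (e) requires that annual gross revenue is less than $324,000; but annual gross revenue is $416,000, not less than $324,000, so (e) is unavailable.
None of the exceptions is available; § 64.9 applies in full.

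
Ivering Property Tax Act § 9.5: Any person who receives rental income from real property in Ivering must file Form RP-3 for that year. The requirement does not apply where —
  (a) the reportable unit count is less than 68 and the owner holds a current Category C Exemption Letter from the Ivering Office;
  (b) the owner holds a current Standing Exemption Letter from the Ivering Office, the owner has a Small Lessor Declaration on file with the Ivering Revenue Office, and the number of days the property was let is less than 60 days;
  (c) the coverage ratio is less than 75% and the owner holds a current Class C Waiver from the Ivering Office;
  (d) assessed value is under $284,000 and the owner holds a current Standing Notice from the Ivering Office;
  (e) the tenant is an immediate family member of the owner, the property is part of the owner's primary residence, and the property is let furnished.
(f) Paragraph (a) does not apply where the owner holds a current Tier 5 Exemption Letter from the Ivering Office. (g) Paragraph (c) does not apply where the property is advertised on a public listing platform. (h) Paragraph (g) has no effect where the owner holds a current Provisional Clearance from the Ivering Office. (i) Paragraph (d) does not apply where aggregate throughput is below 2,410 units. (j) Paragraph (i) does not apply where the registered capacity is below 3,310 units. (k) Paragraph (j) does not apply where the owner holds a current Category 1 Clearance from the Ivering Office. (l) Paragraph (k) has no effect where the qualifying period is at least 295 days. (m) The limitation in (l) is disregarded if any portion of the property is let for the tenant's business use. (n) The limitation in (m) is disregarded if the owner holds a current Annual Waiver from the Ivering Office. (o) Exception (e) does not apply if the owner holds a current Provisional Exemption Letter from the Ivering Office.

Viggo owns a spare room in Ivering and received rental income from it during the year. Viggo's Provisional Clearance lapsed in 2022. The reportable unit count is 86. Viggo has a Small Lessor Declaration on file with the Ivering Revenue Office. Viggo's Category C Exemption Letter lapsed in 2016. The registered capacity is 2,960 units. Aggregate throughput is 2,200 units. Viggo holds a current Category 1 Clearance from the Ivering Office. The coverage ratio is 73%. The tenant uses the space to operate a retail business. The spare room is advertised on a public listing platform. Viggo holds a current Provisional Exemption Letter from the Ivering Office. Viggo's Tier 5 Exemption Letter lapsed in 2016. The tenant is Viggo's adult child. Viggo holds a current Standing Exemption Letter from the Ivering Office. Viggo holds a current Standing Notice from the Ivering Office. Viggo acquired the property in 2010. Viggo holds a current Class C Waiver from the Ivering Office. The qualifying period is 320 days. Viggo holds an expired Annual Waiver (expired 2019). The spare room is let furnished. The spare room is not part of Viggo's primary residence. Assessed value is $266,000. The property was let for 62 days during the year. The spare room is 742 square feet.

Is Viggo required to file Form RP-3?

Exception (a) fails — the reportable unit count is 86, not less than 68.
Exception (b) requires that the number of days the property was let is less than 60 days; but the number of days the property was let is 62 days, not less than 60 days, so (b) is unavailable.
Exception (c)'s conditions are all satisfied: the coverage ratio is 73%, less than the 75% limit; a current Class C Waiver is held. Turning to paragraphs (g)–(h): (g) operates against (c): the property is publicly advertised. (h), which would lift (g), does not operate here — no current Provisional Clearance is held. (c) is therefore removed.
Exception (d)'s conditions are all satisfied: assessed value is $266,000, under the $284,000 limit; a current Standing Notice is held. Turning to paragraphs (i)–(n): (i) applies — aggregate throughput is 2,200 units, below the 2,410 units limit. (j) applies (the registered capacity is 2,960 units, below the 3,310 units limit), but is itself disapplied by (k): (k) operates against (j): a current Category 1 Clearance is held. (l) would limit (k) — the qualifying period is 320 days, meeting the 295 days threshold — but (m) sets (l) aside: (m) applies — the space is let for business use. (n) does not operate here (there is no Annual Waiver in force), so (m) stands. So (d) is unavailable.
Exception (e) fails — the spare room is not part of the primary residence.
No exception applies. The general rule governs.

Yes — Viggo must file Form RP-3.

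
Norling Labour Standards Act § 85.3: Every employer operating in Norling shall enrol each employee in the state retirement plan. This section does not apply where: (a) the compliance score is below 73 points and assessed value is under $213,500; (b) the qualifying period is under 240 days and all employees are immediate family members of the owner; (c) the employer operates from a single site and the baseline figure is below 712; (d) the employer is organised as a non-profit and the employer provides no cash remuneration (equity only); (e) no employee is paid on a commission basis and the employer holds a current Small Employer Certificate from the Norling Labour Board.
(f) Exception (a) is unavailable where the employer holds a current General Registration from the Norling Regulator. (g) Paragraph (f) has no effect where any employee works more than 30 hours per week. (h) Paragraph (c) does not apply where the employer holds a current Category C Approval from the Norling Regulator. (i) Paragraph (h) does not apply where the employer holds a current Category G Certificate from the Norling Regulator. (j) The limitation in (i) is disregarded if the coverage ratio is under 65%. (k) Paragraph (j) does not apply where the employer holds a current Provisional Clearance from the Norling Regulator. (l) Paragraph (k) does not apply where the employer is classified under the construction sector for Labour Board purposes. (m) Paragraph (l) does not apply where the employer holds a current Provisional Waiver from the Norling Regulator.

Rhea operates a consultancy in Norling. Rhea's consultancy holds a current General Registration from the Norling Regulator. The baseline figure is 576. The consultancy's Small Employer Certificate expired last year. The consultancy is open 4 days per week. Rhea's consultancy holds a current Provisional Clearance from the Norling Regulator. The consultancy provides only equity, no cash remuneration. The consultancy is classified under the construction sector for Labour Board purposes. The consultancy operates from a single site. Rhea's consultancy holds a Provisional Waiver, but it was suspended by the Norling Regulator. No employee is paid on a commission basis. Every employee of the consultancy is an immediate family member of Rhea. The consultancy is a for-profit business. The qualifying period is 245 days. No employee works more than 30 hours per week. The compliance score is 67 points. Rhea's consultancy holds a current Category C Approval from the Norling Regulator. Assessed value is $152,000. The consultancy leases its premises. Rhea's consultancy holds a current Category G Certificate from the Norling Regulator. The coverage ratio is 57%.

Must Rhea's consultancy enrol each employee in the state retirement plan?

All of (a)'s requirements are met (the compliance score is 67 points, below the 73 points limit; assessed value is $152,000, under the $213,500 limit). Turning to paragraphs (f)–(g): (f) is triggered — a current General Registration is held. (g), which would lift (f), is not triggered — no employee exceeds 30 hours/week. Exception (a) does not apply.
Exception (b) does not apply: the qualifying period is 245 days, not under 240 days.
All of (c)'s requirements are met (the employer operates from a single site; the baseline figure is 576, below the 712 limit). Turning to paragraphs (h)–(m): (h) applies — a current Category C Approval is held. (i) applies (a current Category G Certificate is held), but is displaced by (j): (j) operates against (i): the coverage ratio is 57%, under the 65% limit. (k) operates (a current Provisional Clearance is held), but is itself disapplied by (l): (l) applies — the consultancy is classified under the construction sector. (m) is not triggered (there is no Provisional Waiver in force), so (l) stands. (c) is therefore removed.
Exception (d) fails — the employer is for-profit.
Exception (e) requires that the employer holds a current Small Employer Certificate from the Norling Labour Board; but the Small Employer Certificate has expired, so (e) is unavailable.
None of the exceptions is available; § 85.3 applies in full.

Yes — Rhea's consultancy must enrol each employee in the state retirement plan.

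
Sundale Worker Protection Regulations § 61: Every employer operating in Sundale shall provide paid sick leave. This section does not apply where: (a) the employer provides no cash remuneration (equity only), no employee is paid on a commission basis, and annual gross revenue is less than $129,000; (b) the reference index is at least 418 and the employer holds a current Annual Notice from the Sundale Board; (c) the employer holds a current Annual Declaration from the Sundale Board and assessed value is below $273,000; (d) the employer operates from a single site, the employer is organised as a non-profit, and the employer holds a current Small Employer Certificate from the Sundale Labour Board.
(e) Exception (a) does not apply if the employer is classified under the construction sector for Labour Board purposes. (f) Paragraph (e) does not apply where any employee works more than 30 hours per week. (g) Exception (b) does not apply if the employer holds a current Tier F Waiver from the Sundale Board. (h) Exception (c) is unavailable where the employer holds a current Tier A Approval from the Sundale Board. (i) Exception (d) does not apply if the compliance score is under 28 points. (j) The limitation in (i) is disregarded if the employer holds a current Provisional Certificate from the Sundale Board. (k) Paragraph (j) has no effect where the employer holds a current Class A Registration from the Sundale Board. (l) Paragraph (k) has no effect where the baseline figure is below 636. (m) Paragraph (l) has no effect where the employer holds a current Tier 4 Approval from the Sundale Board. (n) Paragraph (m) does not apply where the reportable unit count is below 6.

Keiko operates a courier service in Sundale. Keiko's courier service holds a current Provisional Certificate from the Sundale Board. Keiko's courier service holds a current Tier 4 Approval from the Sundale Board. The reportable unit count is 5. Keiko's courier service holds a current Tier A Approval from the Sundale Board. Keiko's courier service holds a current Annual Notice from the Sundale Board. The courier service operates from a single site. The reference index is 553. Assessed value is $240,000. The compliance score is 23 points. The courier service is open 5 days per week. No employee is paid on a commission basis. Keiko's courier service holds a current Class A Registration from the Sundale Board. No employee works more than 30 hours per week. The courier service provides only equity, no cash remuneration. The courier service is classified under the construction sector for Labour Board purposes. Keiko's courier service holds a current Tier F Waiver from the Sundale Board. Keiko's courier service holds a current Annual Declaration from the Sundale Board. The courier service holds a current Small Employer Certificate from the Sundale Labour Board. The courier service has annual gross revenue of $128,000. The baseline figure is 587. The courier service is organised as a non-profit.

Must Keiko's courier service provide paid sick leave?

Exception (a)'s conditions are all satisfied: remuneration is equity-only; no employee is paid on commission; annual gross revenue is $128,000, less than the $129,000 limit. But: (e) operates against (a): the courier service is classified under the construction sector. (f) is not triggered (no employee exceeds 30 hours/week), so (e) stands. So (a) is unavailable.
Exception (b)'s conditions are all satisfied: the reference index is 553, meeting the 418 threshold; a current Annual Notice is held. But: (g) applies — a current Tier F Waiver is held. Exception (b) does not apply.
Exception (c) is satisfied on its face — a current Annual Declaration is held; assessed value is $240,000, below the $273,000 limit. Turning to paragraph (h): (h) is engaged — a current Tier A Approval is held. So (c) is unavailable.
Exception (d)'s conditions are all satisfied: the employer operates from a single site; the employer is a non-profit; a current Small Employer Certificate is held. Considering the limiting provisions: (i) would limit (d) — the compliance score is 23 points, under the 28 points limit — but (j) sets (i) aside: (j) is triggered — a current Provisional Certificate is held. (k) is engaged (a current Class A Registration is held), but is itself disapplied by (l): (l) operates — the baseline figure is 587, below the 636 limit. (m) would limit (l) — a current Tier 4 Approval is held — but (n) sets (m) aside: (n) operates against (m): the reportable unit count is 5, below the 6 limit. Exception (d) stands.

No — exception (d) applies; Keiko's courier service is not required to provide paid sick leave.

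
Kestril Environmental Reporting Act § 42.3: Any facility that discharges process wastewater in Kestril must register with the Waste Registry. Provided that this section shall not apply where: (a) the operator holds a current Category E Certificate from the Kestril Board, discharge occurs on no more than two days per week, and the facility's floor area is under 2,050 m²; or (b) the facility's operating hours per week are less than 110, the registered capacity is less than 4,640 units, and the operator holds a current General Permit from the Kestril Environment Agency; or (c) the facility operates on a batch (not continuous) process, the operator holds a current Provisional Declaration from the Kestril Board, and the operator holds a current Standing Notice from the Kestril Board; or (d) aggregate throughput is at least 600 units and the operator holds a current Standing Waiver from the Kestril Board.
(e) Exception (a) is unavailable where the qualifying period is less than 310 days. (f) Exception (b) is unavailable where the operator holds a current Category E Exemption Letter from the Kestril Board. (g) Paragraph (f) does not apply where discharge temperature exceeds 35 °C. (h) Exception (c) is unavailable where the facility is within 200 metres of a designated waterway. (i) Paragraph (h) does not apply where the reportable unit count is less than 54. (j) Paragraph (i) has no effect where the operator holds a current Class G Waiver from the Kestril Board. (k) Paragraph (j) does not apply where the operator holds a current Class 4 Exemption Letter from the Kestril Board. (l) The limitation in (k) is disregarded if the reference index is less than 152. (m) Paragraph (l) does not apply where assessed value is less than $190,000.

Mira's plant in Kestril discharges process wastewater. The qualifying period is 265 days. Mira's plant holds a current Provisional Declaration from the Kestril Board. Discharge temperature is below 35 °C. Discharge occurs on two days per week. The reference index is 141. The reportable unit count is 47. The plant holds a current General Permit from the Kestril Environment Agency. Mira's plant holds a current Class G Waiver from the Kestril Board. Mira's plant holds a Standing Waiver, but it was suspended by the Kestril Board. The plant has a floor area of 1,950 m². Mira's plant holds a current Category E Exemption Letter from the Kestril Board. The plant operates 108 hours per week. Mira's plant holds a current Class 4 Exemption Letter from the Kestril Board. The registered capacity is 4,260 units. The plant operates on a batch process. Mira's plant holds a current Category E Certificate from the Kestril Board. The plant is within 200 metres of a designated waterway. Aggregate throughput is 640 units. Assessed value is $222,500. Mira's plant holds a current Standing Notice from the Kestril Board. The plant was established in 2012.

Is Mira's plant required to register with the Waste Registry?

Yes — Mira's plant must register with the Waste Registry.

Exception (a): a current Category E Certificate is held; discharge occurs on no more than two days per week; the facility's floor area is 1,950 m², under the 2,050 m² limit — every condition holds. However, paragraph (e) must be considered: (e) is triggered — the qualifying period is 265 days, less than the 310 days limit. (a) is therefore removed.
Exception (b)'s conditions are all satisfied: the facility's operating hours per week are 108, less than the 110 limit; the registered capacity is 4,260 units, less than the 4,640 units limit; a current General Permit is held. However, paragraphs (f)–(g) must be considered: (f) operates against (b): a current Category E Exemption Letter is held. (g) is not engaged (discharge temperature is below 35 °C), so (f) stands. (b) is therefore removed.
Exception (c) is satisfied on its face — the facility operates on a batch process; a current Provisional Declaration is held; a current Standing Notice is held. However, paragraphs (h)–(m) must be considered: (h) is triggered — the plant is within 200 m of a designated waterway. (i) would limit (h) — the reportable unit count is 47, less than the 54 limit — but (j) sets (i) aside: (j) operates against (i): a current Class G Waiver is held. (k) is engaged (a current Class 4 Exemption Letter is held), but is set aside by (l): (l) operates against (k): the reference index is 141, less than the 152 limit. (m) is inapplicable (assessed value is $222,500, not less than $190,000), so (l) stands. Exception (c) does not apply.
Exception (d) does not apply: the Standing Waiver is not current.
No exception displaces § 42.3.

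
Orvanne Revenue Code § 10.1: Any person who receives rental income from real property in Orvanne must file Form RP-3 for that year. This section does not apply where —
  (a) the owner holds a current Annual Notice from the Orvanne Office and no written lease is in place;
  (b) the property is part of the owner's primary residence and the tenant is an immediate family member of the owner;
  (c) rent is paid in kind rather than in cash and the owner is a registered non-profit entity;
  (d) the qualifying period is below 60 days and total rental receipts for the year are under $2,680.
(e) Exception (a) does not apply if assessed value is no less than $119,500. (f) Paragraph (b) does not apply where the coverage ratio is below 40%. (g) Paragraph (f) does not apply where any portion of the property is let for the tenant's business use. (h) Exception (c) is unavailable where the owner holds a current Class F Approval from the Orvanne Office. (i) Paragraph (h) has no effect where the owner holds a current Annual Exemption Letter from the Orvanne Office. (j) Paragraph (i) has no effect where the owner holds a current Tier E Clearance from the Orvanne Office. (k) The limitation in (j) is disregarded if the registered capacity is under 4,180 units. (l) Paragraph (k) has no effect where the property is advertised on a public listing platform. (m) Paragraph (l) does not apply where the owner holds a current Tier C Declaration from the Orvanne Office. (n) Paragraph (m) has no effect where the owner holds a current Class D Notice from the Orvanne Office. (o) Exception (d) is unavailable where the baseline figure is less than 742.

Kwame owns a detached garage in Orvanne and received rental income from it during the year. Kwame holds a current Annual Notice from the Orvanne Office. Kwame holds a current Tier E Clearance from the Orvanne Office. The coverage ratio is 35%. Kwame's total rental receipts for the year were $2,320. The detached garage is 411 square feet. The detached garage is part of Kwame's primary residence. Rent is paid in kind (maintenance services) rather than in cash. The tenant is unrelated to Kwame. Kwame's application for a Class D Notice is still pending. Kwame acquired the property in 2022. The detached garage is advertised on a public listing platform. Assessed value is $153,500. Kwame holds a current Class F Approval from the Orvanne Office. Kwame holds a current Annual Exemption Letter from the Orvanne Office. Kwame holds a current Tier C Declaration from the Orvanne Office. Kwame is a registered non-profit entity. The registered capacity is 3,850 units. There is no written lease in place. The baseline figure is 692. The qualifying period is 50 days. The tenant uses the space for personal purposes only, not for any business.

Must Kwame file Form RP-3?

No — exception (c) applies; Kwame is not required to file Form RP-3.

All of (a)'s requirements are met (a current Annual Notice is held; there is no written lease). But: (e) is triggered — assessed value is $153,500, meeting the $119,500 threshold. Exception (a) does not apply.
Exception (b) fails — the tenant is unrelated to the owner.
All of (c)'s requirements are met (rent is paid in kind; Kwame is a registered non-profit). Under paragraphs (h)–(n): (h) is engaged (a current Class F Approval is held), but is overridden by (i): (i) is triggered — a current Annual Exemption Letter is held. (j) would limit (i) — a current Tier E Clearance is held — but (k) sets (j) aside: (k) operates against (j): the registered capacity is 3,850 units, under the 4,180 units limit. (l) operates (the property is publicly advertised), but yields to (m): (m) operates against (l): a current Tier C Declaration is held. (n) is not engaged (no current Class D Notice is held), so (m) stands. So (c) applies.
Exception (d)'s conditions are all satisfied: the qualifying period is 50 days, below the 60 days limit; total rental receipts for the year are $2,320, under the $2,680 limit. But: (o) operates against (d): the baseline figure is 692, less than the 742 limit. So (d) is unavailable.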